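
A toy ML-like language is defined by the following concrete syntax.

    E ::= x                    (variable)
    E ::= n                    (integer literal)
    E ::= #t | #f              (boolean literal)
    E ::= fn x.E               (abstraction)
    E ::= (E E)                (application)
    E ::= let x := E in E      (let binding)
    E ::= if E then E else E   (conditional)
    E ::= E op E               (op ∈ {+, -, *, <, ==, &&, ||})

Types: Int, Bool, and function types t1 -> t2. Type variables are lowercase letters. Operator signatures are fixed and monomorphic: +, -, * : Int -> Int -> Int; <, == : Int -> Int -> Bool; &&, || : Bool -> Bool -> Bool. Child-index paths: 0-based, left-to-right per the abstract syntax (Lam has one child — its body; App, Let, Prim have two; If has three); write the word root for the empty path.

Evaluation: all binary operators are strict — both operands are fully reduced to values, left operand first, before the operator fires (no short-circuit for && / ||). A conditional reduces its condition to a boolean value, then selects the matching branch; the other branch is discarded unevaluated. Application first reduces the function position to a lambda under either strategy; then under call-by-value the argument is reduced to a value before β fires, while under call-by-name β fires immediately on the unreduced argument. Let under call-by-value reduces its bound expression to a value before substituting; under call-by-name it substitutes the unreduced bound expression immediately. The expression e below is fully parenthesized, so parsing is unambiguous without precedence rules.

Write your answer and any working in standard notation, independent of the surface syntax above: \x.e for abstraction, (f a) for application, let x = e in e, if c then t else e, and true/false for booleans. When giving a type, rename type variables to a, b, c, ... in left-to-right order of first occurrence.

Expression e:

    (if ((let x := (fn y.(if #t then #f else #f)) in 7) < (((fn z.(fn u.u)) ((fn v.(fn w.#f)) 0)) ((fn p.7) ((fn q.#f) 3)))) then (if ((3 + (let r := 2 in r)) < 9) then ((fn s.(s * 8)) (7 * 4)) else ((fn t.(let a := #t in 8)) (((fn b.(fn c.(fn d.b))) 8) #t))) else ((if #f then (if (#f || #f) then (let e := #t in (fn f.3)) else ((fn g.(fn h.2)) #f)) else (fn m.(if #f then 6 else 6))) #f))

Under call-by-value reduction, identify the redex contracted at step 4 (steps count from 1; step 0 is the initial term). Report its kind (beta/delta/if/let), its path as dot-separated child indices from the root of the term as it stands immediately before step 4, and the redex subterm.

Answer: beta at 0.1.1.1 : ((\q.false) 3)

Derivation:
step 0: (if ((let x = (\y.(if true then false else false)) in 7) < (((\z.(\u.u)) ((\v.(\w.false)) 0)) ((\p.7) ((\q.false) 3)))) then (if ((3 + (let r = 2 in r)) < 9) then ((\s.(s * 8)) (7 * 4)) else ((\t.(let a = true in 8)) (((\b.(\c.(\d.b))) 8) true))) else ((if false then (if (false || false) then (let e = true in (\f.3)) else ((\g.(\h.2)) false)) else (\m.(if false then 6 else 6))) false))
step 1: [let@0.0] (if (7 < (((\z.(\u.u)) ((\v.(\w.false)) 0)) ((\p.7) ((\q.false) 3)))) then (if ((3 + (let r = 2 in r)) < 9) then ((\s.(s * 8)) (7 * 4)) else ((\t.(let a = true in 8)) (((\b.(\c.(\d.b))) 8) true))) else ((if false then (if (false || false) then (let e = true in (\f.3)) else ((\g.(\h.2)) false)) else (\m.(if false then 6 else 6))) false))
step 2: [beta@0.1.0.1] (if (7 < (((\z.(\u.u)) (\w.false)) ((\p.7) ((\q.false) 3)))) then (if ((3 + (let r = 2 in r)) < 9) then ((\s.(s * 8)) (7 * 4)) else ((\t.(let a = true in 8)) (((\b.(\c.(\d.b))) 8) true))) else ((if false then (if (false || false) then (let e = true in (\f.3)) else ((\g.(\h.2)) false)) else (\m.(if false then 6 else 6))) false))
step 3: [beta@0.1.0] (if (7 < ((\u.u) ((\p.7) ((\q.false) 3)))) then (if ((3 + (let r = 2 in r)) < 9) then ((\s.(s * 8)) (7 * 4)) else ((\t.(let a = true in 8)) (((\b.(\c.(\d.b))) 8) true))) else ((if false then (if (false || false) then (let e = true in (\f.3)) else ((\g.(\h.2)) false)) else (\m.(if false then 6 else 6))) false))
step 4: [beta@0.1.1.1] (if (7 < ((\u.u) ((\p.7) false))) then (if ((3 + (let r = 2 in r)) < 9) then ((\s.(s * 8)) (7 * 4)) else ((\t.(let a = true in 8)) (((\b.(\c.(\d.b))) 8) true))) else ((if false then (if (false || false) then (let e = true in (\f.3)) else ((\g.(\h.2)) false)) else (\m.(if false then 6 else 6))) false))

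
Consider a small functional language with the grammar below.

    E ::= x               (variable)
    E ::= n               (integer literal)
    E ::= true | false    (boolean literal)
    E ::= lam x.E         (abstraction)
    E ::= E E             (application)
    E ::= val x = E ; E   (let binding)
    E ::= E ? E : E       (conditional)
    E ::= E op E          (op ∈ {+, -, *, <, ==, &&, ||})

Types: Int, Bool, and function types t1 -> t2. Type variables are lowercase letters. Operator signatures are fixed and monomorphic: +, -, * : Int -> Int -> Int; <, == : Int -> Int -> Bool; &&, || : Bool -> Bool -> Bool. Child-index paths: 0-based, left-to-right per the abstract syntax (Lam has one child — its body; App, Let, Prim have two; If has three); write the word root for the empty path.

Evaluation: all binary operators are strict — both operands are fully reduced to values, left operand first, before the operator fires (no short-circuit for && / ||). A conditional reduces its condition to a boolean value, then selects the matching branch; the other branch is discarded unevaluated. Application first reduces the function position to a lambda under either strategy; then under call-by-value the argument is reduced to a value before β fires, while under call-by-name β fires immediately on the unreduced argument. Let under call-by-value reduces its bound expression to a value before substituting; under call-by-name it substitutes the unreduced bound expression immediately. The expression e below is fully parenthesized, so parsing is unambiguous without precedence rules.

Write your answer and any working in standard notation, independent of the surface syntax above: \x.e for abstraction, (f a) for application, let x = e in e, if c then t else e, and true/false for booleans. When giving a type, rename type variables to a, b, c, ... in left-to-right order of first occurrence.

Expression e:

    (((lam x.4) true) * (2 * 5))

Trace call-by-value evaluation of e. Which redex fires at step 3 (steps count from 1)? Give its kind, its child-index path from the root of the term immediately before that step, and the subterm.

Derivation:
step 0: (((\x.4) true) * (2 * 5))
step 1: [beta@0] (4 * (2 * 5))
step 2: [delta@1] (4 * 10)
step 3: [delta@root] 40

Answer: delta at root : (4 * 10)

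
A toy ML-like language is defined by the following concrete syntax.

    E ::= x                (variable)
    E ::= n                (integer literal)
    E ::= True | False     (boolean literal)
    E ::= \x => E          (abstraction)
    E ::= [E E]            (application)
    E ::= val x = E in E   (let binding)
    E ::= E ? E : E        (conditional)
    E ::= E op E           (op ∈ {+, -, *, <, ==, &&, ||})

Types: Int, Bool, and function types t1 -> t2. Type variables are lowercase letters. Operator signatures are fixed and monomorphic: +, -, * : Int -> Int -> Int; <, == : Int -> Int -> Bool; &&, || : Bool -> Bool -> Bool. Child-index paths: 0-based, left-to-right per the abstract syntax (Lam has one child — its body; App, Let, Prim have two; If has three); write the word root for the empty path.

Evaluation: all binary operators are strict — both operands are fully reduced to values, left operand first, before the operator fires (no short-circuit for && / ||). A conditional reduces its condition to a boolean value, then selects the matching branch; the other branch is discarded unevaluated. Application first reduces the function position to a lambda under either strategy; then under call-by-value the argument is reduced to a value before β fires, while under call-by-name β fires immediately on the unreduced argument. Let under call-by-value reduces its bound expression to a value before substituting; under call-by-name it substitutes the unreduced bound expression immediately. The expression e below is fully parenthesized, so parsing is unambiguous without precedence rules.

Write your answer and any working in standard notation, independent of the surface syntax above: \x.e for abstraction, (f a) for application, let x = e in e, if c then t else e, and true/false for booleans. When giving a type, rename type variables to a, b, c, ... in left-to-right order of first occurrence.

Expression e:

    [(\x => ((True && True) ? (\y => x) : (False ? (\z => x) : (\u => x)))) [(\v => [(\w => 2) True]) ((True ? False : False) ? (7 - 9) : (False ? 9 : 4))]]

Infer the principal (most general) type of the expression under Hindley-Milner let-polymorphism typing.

Trace:
  unify Bool ~ Bool
  unify Bool ~ Bool
  unify Bool ~ Bool
x : a
\y._ : b -> a
  unify Bool ~ Bool
x : a
\z._ : c -> a
x : a
\u._ : d -> a
  unify c -> a ~ d -> a
  unify c ~ d
  unify a ~ a
  unify b -> a ~ d -> a
  unify b ~ d
  unify a ~ a
\x._ : a -> d -> a
\w._ : f -> Int
  unify f -> Int ~ Bool -> g
  unify f ~ Bool
  unify Int ~ g
_ _ : Int
\v._ : e -> Int
  unify Bool ~ Bool
  unify Bool ~ Bool
  unify Bool ~ Bool
  unify Int ~ Int
  unify Int ~ Int
  unify Bool ~ Bool
  unify Int ~ Int
  unify Int ~ Int
  unify e -> Int ~ Int -> h
  unify e ~ Int
  unify Int ~ h
_ _ : Int
  unify a -> d -> a ~ Int -> i
  unify a ~ Int
  unify d -> Int ~ i
_ _ : d -> Int

Answer: a -> Int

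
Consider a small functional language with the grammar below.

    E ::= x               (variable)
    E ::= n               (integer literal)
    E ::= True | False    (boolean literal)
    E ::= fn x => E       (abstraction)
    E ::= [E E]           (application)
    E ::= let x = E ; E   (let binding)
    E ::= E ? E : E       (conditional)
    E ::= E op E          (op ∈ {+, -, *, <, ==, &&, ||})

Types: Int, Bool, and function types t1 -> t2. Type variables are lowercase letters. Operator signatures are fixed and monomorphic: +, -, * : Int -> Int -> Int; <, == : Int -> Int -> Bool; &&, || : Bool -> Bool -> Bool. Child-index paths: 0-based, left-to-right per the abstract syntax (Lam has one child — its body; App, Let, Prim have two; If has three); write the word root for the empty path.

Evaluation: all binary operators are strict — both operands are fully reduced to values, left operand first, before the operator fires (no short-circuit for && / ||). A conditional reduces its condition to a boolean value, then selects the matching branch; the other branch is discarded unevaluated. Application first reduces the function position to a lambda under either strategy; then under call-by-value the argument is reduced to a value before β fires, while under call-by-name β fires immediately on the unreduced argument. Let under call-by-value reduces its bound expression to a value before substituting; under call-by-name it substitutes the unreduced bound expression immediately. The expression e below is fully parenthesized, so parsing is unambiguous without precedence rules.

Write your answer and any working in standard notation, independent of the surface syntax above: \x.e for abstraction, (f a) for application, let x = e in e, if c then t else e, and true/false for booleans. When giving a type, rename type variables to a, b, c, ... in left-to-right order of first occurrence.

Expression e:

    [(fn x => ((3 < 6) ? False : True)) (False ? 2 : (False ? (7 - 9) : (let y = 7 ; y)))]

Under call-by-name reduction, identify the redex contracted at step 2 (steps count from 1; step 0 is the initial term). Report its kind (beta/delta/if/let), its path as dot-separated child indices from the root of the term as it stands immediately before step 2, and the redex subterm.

Derivation:
step 0: ((\x.(if (3 < 6) then false else true)) (if false then 2 else (if false then (7 - 9) else (let y = 7 in y))))
step 1: [beta@root] (if (3 < 6) then false else true)
step 2: [delta@0] (if true then false else true)

Answer: delta at 0 : (3 < 6)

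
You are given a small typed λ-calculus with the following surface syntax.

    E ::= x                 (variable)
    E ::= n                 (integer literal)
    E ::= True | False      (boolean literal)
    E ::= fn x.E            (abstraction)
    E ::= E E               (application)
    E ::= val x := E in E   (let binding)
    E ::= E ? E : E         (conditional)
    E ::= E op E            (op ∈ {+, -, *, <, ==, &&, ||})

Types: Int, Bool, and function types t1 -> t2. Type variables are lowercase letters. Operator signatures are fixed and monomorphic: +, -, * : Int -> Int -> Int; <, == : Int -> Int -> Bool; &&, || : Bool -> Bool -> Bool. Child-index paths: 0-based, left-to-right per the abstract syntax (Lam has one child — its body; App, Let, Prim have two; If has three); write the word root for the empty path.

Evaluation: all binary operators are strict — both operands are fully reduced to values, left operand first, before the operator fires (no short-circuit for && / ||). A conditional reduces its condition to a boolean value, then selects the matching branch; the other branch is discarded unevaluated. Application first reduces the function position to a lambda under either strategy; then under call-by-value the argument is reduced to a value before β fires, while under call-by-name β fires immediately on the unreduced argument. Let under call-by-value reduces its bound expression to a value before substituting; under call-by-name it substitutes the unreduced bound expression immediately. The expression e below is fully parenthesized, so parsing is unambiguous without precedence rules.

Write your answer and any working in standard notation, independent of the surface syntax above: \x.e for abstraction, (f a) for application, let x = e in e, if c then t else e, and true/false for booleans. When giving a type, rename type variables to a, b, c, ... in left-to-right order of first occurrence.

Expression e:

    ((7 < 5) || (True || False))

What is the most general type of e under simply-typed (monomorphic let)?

Answer: Bool

Working:
  unify Int ~ Int
  unify Int ~ Int
  unify Bool ~ Bool
  unify Bool ~ Bool
  unify Bool ~ Bool
  unify Bool ~ Bool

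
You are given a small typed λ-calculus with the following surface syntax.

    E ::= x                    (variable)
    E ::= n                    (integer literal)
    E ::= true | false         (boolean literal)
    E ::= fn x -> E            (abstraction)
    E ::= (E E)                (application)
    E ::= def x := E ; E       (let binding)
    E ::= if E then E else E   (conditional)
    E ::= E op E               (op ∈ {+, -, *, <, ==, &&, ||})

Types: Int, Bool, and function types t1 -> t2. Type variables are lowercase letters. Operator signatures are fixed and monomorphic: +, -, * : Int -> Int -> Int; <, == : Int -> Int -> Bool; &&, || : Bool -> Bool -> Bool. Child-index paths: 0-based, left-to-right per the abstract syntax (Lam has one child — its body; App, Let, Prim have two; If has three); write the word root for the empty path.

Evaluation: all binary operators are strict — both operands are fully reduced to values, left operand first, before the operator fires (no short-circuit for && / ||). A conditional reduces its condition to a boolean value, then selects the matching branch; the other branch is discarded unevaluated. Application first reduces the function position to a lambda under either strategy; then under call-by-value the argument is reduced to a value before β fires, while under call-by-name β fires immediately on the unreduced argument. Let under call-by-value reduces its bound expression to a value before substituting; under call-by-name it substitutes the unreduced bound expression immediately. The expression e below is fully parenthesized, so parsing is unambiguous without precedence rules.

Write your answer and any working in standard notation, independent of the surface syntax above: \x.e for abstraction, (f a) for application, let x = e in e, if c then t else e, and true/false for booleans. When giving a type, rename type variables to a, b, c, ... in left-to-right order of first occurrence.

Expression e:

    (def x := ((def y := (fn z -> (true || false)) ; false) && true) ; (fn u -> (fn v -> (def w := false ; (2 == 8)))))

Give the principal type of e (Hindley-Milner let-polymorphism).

Answer: a -> b -> Bool

Working:
  unify Bool ~ Bool
  unify Bool ~ Bool
\z._ : a -> Bool
let y : forall. a -> Bool
  unify Bool ~ Bool
  unify Bool ~ Bool
let x : Bool
let w : Bool
  unify Int ~ Int
  unify Int ~ Int
\v._ : c -> Bool
\u._ : b -> c -> Bool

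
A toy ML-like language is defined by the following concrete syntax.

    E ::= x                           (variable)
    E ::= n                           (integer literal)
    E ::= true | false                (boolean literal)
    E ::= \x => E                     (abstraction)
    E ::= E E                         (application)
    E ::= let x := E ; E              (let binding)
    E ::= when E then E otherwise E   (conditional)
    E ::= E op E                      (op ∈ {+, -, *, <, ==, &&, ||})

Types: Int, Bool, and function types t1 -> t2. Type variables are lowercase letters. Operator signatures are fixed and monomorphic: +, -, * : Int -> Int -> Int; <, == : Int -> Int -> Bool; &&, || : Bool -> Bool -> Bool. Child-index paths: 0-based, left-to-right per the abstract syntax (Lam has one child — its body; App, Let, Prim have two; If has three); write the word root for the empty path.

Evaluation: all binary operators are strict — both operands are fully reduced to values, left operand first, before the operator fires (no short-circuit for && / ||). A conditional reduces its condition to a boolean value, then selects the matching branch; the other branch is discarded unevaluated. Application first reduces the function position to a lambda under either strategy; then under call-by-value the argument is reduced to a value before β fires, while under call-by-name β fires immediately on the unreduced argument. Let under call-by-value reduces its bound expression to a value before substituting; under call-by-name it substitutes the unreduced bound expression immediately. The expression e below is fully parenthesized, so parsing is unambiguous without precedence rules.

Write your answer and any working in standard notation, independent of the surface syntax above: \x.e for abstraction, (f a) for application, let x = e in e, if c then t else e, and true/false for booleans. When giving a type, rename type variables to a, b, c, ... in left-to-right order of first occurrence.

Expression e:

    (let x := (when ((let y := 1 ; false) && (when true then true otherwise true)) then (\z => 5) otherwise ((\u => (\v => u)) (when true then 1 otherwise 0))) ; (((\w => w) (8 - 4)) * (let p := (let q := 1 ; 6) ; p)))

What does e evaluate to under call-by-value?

Derivation:
step 0: (let x = (if ((let y = 1 in false) && (if true then true else true)) then (\z.5) else ((\u.(\v.u)) (if true then 1 else 0))) in (((\w.w) (8 - 4)) * (let p = (let q = 1 in 6) in p)))
step 1: [let@0.0.0] (let x = (if (false && (if true then true else true)) then (\z.5) else ((\u.(\v.u)) (if true then 1 else 0))) in (((\w.w) (8 - 4)) * (let p = (let q = 1 in 6) in p)))
step 2: [if@0.0.1] (let x = (if (false && true) then (\z.5) else ((\u.(\v.u)) (if true then 1 else 0))) in (((\w.w) (8 - 4)) * (let p = (let q = 1 in 6) in p)))
step 3: [delta@0.0] (let x = (if false then (\z.5) else ((\u.(\v.u)) (if true then 1 else 0))) in (((\w.w) (8 - 4)) * (let p = (let q = 1 in 6) in p)))
step 4: [if@0] (let x = ((\u.(\v.u)) (if true then 1 else 0)) in (((\w.w) (8 - 4)) * (let p = (let q = 1 in 6) in p)))
step 5: [if@0.1] (let x = ((\u.(\v.u)) 1) in (((\w.w) (8 - 4)) * (let p = (let q = 1 in 6) in p)))
step 6: [beta@0] (let x = (\v.1) in (((\w.w) (8 - 4)) * (let p = (let q = 1 in 6) in p)))
step 7: [let@root] (((\w.w) (8 - 4)) * (let p = (let q = 1 in 6) in p))
step 8: [delta@0.1] (((\w.w) 4) * (let p = (let q = 1 in 6) in p))
step 9: [beta@0] (4 * (let p = (let q = 1 in 6) in p))
step 10: [let@1.0] (4 * (let p = 6 in p))
step 11: [let@1] (4 * 6)
step 12: [delta@root] 24

Answer: 24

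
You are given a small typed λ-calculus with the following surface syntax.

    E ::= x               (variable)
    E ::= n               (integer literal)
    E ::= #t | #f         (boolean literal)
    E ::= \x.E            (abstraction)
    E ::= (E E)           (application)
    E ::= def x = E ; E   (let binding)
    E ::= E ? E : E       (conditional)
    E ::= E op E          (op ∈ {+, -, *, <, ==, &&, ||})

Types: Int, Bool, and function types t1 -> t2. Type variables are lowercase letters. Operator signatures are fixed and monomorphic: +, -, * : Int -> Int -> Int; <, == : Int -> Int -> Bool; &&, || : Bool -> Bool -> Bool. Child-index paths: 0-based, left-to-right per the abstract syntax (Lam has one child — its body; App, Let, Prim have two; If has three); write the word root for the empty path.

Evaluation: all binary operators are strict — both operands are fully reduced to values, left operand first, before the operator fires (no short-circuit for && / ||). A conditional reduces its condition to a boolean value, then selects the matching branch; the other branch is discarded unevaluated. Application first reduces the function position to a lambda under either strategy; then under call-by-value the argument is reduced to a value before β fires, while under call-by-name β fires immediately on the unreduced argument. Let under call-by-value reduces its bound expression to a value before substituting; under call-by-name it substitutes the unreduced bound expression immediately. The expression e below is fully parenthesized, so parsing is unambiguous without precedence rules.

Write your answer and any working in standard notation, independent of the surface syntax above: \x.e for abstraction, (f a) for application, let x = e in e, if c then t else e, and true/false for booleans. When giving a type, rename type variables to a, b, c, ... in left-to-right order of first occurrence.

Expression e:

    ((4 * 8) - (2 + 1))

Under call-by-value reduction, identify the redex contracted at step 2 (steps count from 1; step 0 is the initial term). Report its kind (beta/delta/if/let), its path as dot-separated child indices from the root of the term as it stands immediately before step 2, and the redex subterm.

Trace:
step 0: ((4 * 8) - (2 + 1))
step 1: [delta@0] (32 - (2 + 1))
step 2: [delta@1] (32 - 3)

Answer: delta at 1 : (2 + 1)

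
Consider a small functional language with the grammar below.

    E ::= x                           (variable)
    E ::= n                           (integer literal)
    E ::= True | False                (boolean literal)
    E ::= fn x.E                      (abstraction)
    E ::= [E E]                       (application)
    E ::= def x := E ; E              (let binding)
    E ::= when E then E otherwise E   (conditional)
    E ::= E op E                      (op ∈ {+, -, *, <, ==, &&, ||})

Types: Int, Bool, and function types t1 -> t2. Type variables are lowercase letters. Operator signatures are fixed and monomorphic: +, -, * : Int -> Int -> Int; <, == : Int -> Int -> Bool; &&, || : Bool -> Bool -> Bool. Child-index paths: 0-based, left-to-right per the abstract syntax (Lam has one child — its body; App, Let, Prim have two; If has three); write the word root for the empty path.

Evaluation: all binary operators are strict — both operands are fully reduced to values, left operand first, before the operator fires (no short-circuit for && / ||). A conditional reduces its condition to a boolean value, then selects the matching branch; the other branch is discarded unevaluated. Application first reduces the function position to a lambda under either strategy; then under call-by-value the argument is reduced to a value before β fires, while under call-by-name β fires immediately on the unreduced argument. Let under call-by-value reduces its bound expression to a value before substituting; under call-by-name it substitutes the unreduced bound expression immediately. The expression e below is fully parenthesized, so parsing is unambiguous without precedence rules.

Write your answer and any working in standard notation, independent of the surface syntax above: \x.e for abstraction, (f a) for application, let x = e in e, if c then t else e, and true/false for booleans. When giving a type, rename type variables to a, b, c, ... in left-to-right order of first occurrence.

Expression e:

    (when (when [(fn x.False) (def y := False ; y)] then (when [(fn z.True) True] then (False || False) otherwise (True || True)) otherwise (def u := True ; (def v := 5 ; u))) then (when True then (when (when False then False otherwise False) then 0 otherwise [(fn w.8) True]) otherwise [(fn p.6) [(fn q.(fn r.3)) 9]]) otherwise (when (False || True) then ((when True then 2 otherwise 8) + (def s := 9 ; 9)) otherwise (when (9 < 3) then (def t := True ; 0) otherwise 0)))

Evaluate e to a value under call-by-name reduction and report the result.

Answer: 8

Trace:
step 0: (if (if ((\x.false) (let y = false in y)) then (if ((\z.true) true) then (false || false) else (true || true)) else (let u = true in (let v = 5 in u))) then (if true then (if (if false then false else false) then 0 else ((\w.8) true)) else ((\p.6) ((\q.(\r.3)) 9))) else (if (false || true) then ((if true then 2 else 8) + (let s = 9 in 9)) else (if (9 < 3) then (let t = true in 0) else 0)))
step 1: [beta@0.0] (if (if false then (if ((\z.true) true) then (false || false) else (true || true)) else (let u = true in (let v = 5 in u))) then (if true then (if (if false then false else false) then 0 else ((\w.8) true)) else ((\p.6) ((\q.(\r.3)) 9))) else (if (false || true) then ((if true then 2 else 8) + (let s = 9 in 9)) else (if (9 < 3) then (let t = true in 0) else 0)))
step 2: [if@0] (if (let u = true in (let v = 5 in u)) then (if true then (if (if false then false else false) then 0 else ((\w.8) true)) else ((\p.6) ((\q.(\r.3)) 9))) else (if (false || true) then ((if true then 2 else 8) + (let s = 9 in 9)) else (if (9 < 3) then (let t = true in 0) else 0)))
step 3: [let@0] (if (let v = 5 in true) then (if true then (if (if false then false else false) then 0 else ((\w.8) true)) else ((\p.6) ((\q.(\r.3)) 9))) else (if (false || true) then ((if true then 2 else 8) + (let s = 9 in 9)) else (if (9 < 3) then (let t = true in 0) else 0)))
step 4: [let@0] (if true then (if true then (if (if false then false else false) then 0 else ((\w.8) true)) else ((\p.6) ((\q.(\r.3)) 9))) else (if (false || true) then ((if true then 2 else 8) + (let s = 9 in 9)) else (if (9 < 3) then (let t = true in 0) else 0)))
step 5: [if@root] (if true then (if (if false then false else false) then 0 else ((\w.8) true)) else ((\p.6) ((\q.(\r.3)) 9)))
step 6: [if@root] (if (if false then false else false) then 0 else ((\w.8) true))
step 7: [if@0] (if false then 0 else ((\w.8) true))
step 8: [if@root] ((\w.8) true)
step 9: [beta@root] 8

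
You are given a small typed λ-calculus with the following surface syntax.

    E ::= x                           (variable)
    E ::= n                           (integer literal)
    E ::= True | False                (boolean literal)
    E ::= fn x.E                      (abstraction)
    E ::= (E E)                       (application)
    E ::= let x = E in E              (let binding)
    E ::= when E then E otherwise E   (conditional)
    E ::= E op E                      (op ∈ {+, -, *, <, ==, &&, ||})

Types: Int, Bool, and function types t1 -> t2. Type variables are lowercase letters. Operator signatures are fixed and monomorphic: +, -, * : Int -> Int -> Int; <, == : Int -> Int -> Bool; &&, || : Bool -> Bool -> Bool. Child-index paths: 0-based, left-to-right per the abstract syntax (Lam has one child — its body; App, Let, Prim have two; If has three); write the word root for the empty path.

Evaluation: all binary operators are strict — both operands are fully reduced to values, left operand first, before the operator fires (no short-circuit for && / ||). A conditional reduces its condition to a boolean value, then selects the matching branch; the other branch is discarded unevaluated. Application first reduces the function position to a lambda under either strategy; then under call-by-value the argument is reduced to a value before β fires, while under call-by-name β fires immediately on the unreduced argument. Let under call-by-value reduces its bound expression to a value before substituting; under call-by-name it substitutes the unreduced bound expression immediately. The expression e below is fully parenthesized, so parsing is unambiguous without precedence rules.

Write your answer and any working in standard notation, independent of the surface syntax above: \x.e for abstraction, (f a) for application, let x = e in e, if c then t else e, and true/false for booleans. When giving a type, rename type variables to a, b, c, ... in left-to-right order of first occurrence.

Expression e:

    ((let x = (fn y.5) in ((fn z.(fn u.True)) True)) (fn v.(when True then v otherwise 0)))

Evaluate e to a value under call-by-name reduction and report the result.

Trace:
step 0: ((let x = (\y.5) in ((\z.(\u.true)) true)) (\v.(if true then v else 0)))
step 1: [let@0] (((\z.(\u.true)) true) (\v.(if true then v else 0)))
step 2: [beta@0] ((\u.true) (\v.(if true then v else 0)))
step 3: [beta@root] true

Answer: true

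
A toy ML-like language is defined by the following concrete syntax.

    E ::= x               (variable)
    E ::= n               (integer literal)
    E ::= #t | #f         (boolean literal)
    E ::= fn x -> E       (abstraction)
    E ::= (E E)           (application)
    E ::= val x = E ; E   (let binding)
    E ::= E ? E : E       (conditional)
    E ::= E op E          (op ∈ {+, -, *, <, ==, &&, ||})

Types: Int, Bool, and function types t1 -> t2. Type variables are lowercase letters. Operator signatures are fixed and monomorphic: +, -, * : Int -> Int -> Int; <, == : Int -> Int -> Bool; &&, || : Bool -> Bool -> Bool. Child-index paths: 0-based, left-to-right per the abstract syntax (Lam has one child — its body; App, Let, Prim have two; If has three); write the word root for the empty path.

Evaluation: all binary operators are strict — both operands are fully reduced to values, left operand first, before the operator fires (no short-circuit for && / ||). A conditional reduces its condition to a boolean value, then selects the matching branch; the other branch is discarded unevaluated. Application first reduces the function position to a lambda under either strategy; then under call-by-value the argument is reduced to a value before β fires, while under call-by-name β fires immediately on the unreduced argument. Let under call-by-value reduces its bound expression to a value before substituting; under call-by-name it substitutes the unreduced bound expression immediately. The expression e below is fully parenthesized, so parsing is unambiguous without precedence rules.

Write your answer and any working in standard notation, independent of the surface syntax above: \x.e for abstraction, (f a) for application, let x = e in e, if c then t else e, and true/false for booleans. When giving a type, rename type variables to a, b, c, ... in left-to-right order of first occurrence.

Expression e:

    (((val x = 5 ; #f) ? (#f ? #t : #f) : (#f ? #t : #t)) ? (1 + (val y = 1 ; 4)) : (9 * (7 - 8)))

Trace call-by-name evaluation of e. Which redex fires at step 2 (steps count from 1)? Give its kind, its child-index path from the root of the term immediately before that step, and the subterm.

Answer: if at 0 : (if false then (if false then true else false) else (if false then true else true))

Derivation:
step 0: (if (if (let x = 5 in false) then (if false then true else false) else (if false then true else true)) then (1 + (let y = 1 in 4)) else (9 * (7 - 8)))
step 1: [let@0.0] (if (if false then (if false then true else false) else (if false then true else true)) then (1 + (let y = 1 in 4)) else (9 * (7 - 8)))
step 2: [if@0] (if (if false then true else true) then (1 + (let y = 1 in 4)) else (9 * (7 - 8)))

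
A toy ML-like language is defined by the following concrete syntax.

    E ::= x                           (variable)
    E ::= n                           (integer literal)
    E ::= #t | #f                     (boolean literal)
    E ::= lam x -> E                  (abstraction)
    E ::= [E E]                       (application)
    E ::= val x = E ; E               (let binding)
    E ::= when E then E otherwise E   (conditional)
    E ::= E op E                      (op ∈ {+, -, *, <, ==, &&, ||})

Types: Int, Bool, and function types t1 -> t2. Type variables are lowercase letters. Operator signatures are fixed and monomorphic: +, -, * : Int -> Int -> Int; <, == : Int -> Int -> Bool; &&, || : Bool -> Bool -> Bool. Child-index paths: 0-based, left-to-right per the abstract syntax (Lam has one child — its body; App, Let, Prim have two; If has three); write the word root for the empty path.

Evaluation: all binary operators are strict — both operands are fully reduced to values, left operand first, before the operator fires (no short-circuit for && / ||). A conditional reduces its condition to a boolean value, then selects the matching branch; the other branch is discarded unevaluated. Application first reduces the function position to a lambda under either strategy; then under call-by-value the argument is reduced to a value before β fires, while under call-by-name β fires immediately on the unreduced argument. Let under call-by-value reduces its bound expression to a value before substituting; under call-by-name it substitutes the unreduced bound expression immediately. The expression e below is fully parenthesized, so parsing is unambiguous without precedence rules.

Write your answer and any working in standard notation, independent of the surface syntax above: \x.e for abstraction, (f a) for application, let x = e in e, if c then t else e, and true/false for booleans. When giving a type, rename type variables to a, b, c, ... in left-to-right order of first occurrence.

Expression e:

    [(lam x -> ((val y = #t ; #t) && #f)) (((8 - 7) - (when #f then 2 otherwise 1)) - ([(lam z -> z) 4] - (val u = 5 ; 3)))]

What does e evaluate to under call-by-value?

Trace:
step 0: ((\x.((let y = true in true) && false)) (((8 - 7) - (if false then 2 else 1)) - (((\z.z) 4) - (let u = 5 in 3))))
step 1: [delta@1.0.0] ((\x.((let y = true in true) && false)) ((1 - (if false then 2 else 1)) - (((\z.z) 4) - (let u = 5 in 3))))
step 2: [if@1.0.1] ((\x.((let y = true in true) && false)) ((1 - 1) - (((\z.z) 4) - (let u = 5 in 3))))
step 3: [delta@1.0] ((\x.((let y = true in true) && false)) (0 - (((\z.z) 4) - (let u = 5 in 3))))
step 4: [beta@1.1.0] ((\x.((let y = true in true) && false)) (0 - (4 - (let u = 5 in 3))))
step 5: [let@1.1.1] ((\x.((let y = true in true) && false)) (0 - (4 - 3)))
step 6: [delta@1.1] ((\x.((let y = true in true) && false)) (0 - 1))
step 7: [delta@1] ((\x.((let y = true in true) && false)) -1)
step 8: [beta@root] ((let y = true in true) && false)
step 9: [let@0] (true && false)
step 10: [delta@root] false

Answer: false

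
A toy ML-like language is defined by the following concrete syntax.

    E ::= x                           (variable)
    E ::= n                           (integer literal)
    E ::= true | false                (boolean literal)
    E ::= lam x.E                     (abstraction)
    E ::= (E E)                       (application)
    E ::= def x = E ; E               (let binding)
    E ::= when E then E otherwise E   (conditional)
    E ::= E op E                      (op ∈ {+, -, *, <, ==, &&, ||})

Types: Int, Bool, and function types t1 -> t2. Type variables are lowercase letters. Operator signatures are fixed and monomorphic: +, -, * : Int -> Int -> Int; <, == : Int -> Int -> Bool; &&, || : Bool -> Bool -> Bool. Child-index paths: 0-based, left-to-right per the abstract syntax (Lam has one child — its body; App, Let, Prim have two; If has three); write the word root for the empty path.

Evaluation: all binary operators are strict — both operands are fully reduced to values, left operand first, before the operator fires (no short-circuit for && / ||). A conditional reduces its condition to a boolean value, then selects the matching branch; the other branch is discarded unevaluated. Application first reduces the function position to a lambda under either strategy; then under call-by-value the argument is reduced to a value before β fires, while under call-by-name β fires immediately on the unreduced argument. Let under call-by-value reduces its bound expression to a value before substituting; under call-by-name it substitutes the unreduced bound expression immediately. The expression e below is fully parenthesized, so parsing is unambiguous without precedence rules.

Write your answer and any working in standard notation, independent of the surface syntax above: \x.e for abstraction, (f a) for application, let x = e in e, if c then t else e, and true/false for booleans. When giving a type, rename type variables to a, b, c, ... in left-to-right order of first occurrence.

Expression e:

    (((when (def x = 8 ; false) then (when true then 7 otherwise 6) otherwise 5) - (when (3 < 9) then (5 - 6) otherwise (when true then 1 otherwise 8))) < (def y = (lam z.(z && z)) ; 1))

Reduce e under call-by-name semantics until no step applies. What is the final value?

Answer: false

Trace:
step 0: (((if (let x = 8 in false) then (if true then 7 else 6) else 5) - (if (3 < 9) then (5 - 6) else (if true then 1 else 8))) < (let y = (\z.(z && z)) in 1))
step 1: [let@0.0.0] (((if false then (if true then 7 else 6) else 5) - (if (3 < 9) then (5 - 6) else (if true then 1 else 8))) < (let y = (\z.(z && z)) in 1))
step 2: [if@0.0] ((5 - (if (3 < 9) then (5 - 6) else (if true then 1 else 8))) < (let y = (\z.(z && z)) in 1))
step 3: [delta@0.1.0] ((5 - (if true then (5 - 6) else (if true then 1 else 8))) < (let y = (\z.(z && z)) in 1))
step 4: [if@0.1] ((5 - (5 - 6)) < (let y = (\z.(z && z)) in 1))
step 5: [delta@0.1] ((5 - -1) < (let y = (\z.(z && z)) in 1))
step 6: [delta@0] (6 < (let y = (\z.(z && z)) in 1))
step 7: [let@1] (6 < 1)
step 8: [delta@root] false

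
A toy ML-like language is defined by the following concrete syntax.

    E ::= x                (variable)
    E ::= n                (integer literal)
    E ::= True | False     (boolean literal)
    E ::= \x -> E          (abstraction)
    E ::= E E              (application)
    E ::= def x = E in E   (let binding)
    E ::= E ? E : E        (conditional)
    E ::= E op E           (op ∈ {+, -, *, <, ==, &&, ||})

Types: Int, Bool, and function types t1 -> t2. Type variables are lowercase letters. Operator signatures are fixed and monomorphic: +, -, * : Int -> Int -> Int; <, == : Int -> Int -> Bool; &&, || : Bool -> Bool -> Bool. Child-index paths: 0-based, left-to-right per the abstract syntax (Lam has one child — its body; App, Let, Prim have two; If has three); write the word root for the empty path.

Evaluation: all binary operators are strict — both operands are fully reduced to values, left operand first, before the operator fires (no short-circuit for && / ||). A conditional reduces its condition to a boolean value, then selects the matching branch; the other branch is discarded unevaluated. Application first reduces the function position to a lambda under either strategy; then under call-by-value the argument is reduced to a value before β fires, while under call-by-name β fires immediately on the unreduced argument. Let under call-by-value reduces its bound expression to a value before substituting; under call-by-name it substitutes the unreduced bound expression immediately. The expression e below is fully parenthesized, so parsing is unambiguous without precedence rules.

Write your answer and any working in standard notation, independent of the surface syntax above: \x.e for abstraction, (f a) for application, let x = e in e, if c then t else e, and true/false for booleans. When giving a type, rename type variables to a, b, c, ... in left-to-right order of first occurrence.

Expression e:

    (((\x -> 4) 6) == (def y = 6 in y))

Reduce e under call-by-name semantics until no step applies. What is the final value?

Trace:
step 0: (((\x.4) 6) == (let y = 6 in y))
step 1: [beta@0] (4 == (let y = 6 in y))
step 2: [let@1] (4 == 6)
step 3: [delta@root] false

Answer: false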